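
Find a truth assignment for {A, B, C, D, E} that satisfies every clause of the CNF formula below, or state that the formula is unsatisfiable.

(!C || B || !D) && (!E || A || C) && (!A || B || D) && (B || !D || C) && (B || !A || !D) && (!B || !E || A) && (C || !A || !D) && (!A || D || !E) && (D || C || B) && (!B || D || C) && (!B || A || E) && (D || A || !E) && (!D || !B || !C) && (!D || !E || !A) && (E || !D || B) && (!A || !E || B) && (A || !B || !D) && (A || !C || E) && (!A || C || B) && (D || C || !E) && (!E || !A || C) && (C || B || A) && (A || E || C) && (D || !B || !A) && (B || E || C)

UNSATISFIABLE

Case C = false:
Case E = false:
Unit clause (A) forces A = true.
Unit clause (!D) forces D = false.
Unit clause (B) forces B = true.
But (!B) is also a unit clause — contradiction.
Backtrack on E: now try E = true.
Unit clause (A) forces A = true.
But (!A) is also a unit clause — contradiction.
Both values of E lead to a conflict.
Backtrack on C: now try C = true.
Case B = true:
Unit clause (!D) forces D = false.
Unit clause (!A) forces A = false.
Unit clause (!E) forces E = false.
But (E) is also a unit clause — contradiction.
Backtrack on B: now try B = false.
Unit clause (!D) forces D = false.
Unit clause (!A) forces A = false.
Unit clause (!E) forces E = false.
But (E) is also a unit clause — contradiction.
Both values of B lead to a conflict.
Both values of C lead to a conflict.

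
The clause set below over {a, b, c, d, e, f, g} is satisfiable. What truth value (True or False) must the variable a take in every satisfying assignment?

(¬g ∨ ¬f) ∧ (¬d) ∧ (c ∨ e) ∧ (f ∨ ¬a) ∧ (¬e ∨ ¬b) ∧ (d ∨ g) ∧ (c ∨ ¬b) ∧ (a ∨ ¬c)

False

Suppose a = True.
(¬d) alone gives d = False.
(f) alone gives f = True.
(¬g) alone gives g = False.
But (g) is also a unit clause — contradiction.
So every satisfying assignment has a = False.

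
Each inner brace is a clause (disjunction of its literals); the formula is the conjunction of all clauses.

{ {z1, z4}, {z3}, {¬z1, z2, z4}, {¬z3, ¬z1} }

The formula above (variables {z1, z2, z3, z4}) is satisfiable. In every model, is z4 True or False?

Suppose z4 = False.
Unit clause (z1) forces z1 = True.
Unit clause (z3) forces z3 = True.
That conflicts with the unit clause (¬z3).
So every satisfying assignment has z4 = True.

True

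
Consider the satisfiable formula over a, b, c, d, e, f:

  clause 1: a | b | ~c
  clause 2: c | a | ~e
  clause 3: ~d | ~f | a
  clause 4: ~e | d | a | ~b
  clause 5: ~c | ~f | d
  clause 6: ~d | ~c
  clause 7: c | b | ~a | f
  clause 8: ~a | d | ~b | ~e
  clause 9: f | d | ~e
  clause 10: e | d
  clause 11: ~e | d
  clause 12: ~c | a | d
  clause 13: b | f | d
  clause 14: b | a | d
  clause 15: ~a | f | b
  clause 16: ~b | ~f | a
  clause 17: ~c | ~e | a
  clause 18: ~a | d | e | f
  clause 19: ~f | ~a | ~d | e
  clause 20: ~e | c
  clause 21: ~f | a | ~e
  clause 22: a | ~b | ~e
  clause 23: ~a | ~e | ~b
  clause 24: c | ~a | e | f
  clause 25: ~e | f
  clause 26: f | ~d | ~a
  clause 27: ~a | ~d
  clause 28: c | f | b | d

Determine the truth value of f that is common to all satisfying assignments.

Suppose f = 1.
Case d = 0:
Unit clause (~c) forces c = 0.
Unit clause (e) forces e = 1.
Now (~e) is unsatisfied and unit — conflict.
Backtrack on d: now try d = 1.
Unit clause (a) forces a = 1.
Now (~a) is unsatisfied and unit — conflict.
Neither d = 1 nor d = 0 works.
So every satisfying assignment has f = False.

False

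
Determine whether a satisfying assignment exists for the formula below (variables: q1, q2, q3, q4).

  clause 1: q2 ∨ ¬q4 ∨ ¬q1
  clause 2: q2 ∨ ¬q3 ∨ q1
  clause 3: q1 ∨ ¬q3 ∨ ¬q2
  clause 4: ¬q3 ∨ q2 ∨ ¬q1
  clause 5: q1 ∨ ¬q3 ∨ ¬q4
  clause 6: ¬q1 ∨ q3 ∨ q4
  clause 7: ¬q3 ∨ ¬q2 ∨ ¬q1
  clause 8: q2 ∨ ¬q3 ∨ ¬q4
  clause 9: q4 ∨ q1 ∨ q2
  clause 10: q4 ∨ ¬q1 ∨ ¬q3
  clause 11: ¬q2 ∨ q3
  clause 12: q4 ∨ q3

Suppose q2 = False.
Suppose q4 = True.
(¬q1) alone gives q1 = False.
(¬q3) alone gives q3 = False.
This assignment satisfies each clause.
A satisfying assignment: q1 ↦ False,  q2 ↦ False,  q3 ↦ False,  q4 ↦ True.

Yes, satisfiable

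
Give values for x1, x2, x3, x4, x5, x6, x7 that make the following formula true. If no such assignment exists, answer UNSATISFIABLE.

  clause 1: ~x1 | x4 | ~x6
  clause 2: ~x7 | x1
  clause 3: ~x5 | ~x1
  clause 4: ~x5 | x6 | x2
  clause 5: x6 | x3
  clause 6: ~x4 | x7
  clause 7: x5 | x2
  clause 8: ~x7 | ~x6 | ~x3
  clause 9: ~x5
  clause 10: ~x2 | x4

x1: 1,  x2: 1,  x3: 1,  x4: 1,  x5: 0,  x6: 0,  x7: 1

(~x5) alone gives x5 = 0.
(x2) alone gives x2 = 1.
(x4) alone gives x4 = 1.
(x7) alone gives x7 = 1.
(x1) alone gives x1 = 1.
Try x6 = 0.
(x3) alone gives x3 = 1.
This assignment satisfies each clause.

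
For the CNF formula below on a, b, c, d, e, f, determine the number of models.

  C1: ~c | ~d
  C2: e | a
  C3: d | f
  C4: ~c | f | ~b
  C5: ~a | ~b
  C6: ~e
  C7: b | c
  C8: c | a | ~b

There are 2^6 = 64 truth assignments over (a, b, c, d, e, f).
Split on a. With a = 1, the clauses containing a are satisfied and ~a drops from the rest; 1 of the 2^5 = 32 assignments to the other variables satisfy what remains.
With a = 0, by the same count on the reduced clause set, 0 assignments work.
(One model: a=T, b=F, c=T, d=F, e=F, f=T.)
Total: 1 + 0 = 1.

1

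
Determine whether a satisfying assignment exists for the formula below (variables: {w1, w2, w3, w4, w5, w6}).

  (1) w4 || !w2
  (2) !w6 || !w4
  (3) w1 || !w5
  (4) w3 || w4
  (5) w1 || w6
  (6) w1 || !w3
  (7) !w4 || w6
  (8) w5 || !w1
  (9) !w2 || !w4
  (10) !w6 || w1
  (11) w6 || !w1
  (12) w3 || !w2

Try w4 = false.
(!w2) alone gives w2 = false.
(w3) alone gives w3 = true.
(w1) alone gives w1 = true.
(w5) alone gives w5 = true.
(w6) alone gives w6 = true.
All clauses are satisfied.
A satisfying assignment: w1=true; w2=false; w3=true; w4=false; w5=true; w6=true.

Yes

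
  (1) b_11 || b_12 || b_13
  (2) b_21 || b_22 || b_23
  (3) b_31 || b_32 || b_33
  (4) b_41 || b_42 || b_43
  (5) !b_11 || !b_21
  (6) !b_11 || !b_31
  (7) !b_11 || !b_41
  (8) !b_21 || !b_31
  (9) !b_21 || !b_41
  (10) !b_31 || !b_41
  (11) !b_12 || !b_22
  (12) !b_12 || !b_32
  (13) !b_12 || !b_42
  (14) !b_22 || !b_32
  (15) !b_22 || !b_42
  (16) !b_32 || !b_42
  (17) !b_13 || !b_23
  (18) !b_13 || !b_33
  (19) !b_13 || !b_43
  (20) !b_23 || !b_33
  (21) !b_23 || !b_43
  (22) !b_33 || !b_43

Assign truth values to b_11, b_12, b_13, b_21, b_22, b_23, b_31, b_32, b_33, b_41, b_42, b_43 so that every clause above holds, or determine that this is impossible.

Suppose b_11 = false.
Suppose b_12 = true.
(!b_22) alone gives b_22 = false.
(!b_32) alone gives b_32 = false.
(!b_42) alone gives b_42 = false.
Suppose b_21 = true.
(!b_31) alone gives b_31 = false.
(b_33) alone gives b_33 = true.
(!b_41) alone gives b_41 = false.
(b_43) alone gives b_43 = true.
Now (!b_43) is unsatisfied and unit — conflict.
Backtrack on b_21: now try b_21 = false.
(b_23) alone gives b_23 = true.
(!b_13) alone gives b_13 = false.
(!b_33) alone gives b_33 = false.
(b_31) alone gives b_31 = true.
(!b_41) alone gives b_41 = false.
(b_43) alone gives b_43 = true.
Now (!b_43) is unsatisfied and unit — conflict.
Neither b_21 = true nor b_21 = false works.
Backtrack on b_12: now try b_12 = false.
(b_13) alone gives b_13 = true.
(!b_23) alone gives b_23 = false.
(!b_33) alone gives b_33 = false.
(!b_43) alone gives b_43 = false.
Suppose b_21 = true.
(!b_31) alone gives b_31 = false.
(b_32) alone gives b_32 = true.
(!b_41) alone gives b_41 = false.
(b_42) alone gives b_42 = true.
Now (!b_42) is unsatisfied and unit — conflict.
Backtrack on b_21: now try b_21 = false.
(b_22) alone gives b_22 = true.
(!b_32) alone gives b_32 = false.
(b_31) alone gives b_31 = true.
(!b_41) alone gives b_41 = false.
(b_42) alone gives b_42 = true.
Now (!b_42) is unsatisfied and unit — conflict.
Neither b_21 = true nor b_21 = false works.
Neither b_12 = true nor b_12 = false works.
Backtrack on b_11: now try b_11 = true.
(!b_21) alone gives b_21 = false.
(!b_31) alone gives b_31 = false.
(!b_41) alone gives b_41 = false.
Suppose b_22 = true.
(!b_12) alone gives b_12 = false.
(!b_32) alone gives b_32 = false.
(b_33) alone gives b_33 = true.
(!b_42) alone gives b_42 = false.
(b_43) alone gives b_43 = true.
Now (!b_43) is unsatisfied and unit — conflict.
Backtrack on b_22: now try b_22 = false.
(b_23) alone gives b_23 = true.
(!b_13) alone gives b_13 = false.
(!b_33) alone gives b_33 = false.
(b_32) alone gives b_32 = true.
(!b_12) alone gives b_12 = false.
(!b_42) alone gives b_42 = false.
(b_43) alone gives b_43 = true.
Now (!b_43) is unsatisfied and unit — conflict.
Neither b_22 = true nor b_22 = false works.
Neither b_11 = true nor b_11 = false works.

UNSATISFIABLE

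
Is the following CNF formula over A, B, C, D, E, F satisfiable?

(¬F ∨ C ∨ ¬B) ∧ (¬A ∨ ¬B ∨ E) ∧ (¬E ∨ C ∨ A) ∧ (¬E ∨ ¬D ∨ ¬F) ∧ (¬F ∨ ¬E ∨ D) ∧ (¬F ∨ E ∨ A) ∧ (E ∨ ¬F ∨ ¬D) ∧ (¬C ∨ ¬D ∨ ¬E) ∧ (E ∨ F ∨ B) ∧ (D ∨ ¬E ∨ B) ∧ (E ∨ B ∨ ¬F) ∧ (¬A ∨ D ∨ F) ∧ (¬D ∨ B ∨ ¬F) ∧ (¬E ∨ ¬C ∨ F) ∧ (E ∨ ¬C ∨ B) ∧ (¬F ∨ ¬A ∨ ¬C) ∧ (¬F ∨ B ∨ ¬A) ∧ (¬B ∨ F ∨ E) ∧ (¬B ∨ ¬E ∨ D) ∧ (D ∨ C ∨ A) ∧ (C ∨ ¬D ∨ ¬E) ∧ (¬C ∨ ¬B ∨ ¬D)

Case F = False:
Case E = True:
The clause (¬C) is unit, so C = False.
The clause (A) is unit, so A = True.
The clause (D) is unit, so D = True.
That conflicts with the unit clause (¬D).
Undo E and try E = False.
The clause (B) is unit, so B = True.
That conflicts with the unit clause (¬B).
Both values of E lead to a conflict.
Undo F and try F = True.
Case C = True:
The clause (¬A) is unit, so A = False.
The clause (E) is unit, so E = True.
The clause (¬D) is unit, so D = False.
That conflicts with the unit clause (D).
Undo C and try C = False.
The clause (¬B) is unit, so B = False.
The clause (E) is unit, so E = True.
The clause (A) is unit, so A = True.
That conflicts with the unit clause (¬A).
Both values of C lead to a conflict.
Both values of F lead to a conflict.
No assignment satisfies every clause.

Unsatisfiable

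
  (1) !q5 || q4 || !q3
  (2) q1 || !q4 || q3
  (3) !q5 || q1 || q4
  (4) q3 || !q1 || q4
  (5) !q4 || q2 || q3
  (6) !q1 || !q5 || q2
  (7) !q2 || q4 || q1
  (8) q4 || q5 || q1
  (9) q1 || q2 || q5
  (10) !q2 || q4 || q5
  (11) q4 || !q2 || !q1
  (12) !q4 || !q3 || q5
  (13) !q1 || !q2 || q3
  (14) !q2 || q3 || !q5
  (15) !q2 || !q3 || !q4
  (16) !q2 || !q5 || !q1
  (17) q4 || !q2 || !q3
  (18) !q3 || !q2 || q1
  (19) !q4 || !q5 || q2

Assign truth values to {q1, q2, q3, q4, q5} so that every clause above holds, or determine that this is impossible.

q1=true,  q2=false,  q3=true,  q4=false,  q5=false

Case q5 = false:
Case q4 = false:
(q1) alone gives q1 = true.
(q3) alone gives q3 = true.
(!q2) alone gives q2 = false.
All clauses are satisfied.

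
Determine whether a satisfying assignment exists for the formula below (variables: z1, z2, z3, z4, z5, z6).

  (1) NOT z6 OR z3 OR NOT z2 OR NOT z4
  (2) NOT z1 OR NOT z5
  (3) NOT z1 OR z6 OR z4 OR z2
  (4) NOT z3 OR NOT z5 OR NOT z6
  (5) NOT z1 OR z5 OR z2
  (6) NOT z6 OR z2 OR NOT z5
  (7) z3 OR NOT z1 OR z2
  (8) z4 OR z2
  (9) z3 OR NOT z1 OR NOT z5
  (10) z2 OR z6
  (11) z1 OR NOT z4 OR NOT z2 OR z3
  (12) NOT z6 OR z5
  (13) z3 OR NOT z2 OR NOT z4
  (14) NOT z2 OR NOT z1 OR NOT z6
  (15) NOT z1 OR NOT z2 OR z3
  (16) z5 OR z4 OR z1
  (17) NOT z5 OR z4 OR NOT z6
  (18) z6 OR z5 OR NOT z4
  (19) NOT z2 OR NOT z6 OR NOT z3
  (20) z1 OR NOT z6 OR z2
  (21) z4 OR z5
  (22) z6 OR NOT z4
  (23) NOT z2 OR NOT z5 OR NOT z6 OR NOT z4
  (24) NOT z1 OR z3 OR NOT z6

Case z1 = false:
Case z4 = false:
The clause (z2) is unit, so z2 = true.
The clause (z5) is unit, so z5 = true.
The clause (NOT z6) is unit, so z6 = false.
All clauses hold; z3 can take either value.
A satisfying assignment: z1: false, z2: true, z3: false, z4: false, z5: true, z6: false.

Satisfiable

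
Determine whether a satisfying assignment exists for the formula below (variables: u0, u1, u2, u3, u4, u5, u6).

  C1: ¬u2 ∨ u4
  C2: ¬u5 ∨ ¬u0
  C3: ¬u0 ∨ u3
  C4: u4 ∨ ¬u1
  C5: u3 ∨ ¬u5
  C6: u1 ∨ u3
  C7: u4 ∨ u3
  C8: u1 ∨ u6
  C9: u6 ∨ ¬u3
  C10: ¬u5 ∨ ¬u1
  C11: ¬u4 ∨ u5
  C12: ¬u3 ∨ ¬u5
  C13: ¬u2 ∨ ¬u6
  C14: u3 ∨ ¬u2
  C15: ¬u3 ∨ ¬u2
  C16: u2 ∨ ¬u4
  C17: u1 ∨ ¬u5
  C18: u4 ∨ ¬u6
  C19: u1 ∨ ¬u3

Try u2 = False.
From the singleton clause (¬u4), u4 = False.
From the singleton clause (¬u1), u1 = False.
From the singleton clause (u3), u3 = True.
Now (¬u3) is unsatisfied and unit — conflict.
So u2 must be the other value — set u2 = True.
From the singleton clause (u4), u4 = True.
From the singleton clause (u5), u5 = True.
From the singleton clause (¬u0), u0 = False.
From the singleton clause (u3), u3 = True.
Now (¬u3) is unsatisfied and unit — conflict.
Both values of u2 lead to a conflict.
No assignment satisfies every clause.

No, unsatisfiable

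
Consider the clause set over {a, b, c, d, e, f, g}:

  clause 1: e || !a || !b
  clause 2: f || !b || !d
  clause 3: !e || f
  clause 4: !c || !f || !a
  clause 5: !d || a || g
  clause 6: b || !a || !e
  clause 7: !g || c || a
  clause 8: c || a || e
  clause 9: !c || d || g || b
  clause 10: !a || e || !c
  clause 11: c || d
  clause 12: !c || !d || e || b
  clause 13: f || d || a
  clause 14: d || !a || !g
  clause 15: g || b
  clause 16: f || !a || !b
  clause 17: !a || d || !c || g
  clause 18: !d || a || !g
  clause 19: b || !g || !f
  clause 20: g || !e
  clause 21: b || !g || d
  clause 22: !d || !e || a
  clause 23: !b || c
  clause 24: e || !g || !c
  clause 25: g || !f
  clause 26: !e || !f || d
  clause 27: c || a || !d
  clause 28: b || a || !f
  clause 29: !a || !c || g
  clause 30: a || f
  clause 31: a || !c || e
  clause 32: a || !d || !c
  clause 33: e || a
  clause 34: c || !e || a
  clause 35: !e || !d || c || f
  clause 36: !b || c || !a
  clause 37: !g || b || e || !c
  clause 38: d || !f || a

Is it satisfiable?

Satisfiable

Suppose e = false.
From the singleton clause (a), a = true.
From the singleton clause (!b), b = false.
From the singleton clause (!c), c = false.
From the singleton clause (d), d = true.
From the singleton clause (g), g = true.
From the singleton clause (!f), f = false.
This assignment satisfies each clause.
A satisfying assignment: a ↦ true,  b ↦ false,  c ↦ false,  d ↦ true,  e ↦ false,  f ↦ false,  g ↦ true.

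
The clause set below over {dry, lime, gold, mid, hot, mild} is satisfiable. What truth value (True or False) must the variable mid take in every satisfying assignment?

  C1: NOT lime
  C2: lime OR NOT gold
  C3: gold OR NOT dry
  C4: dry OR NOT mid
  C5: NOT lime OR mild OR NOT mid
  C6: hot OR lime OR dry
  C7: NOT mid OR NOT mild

Suppose mid = true.
(NOT lime) alone gives lime = false.
(NOT gold) alone gives gold = false.
(NOT dry) alone gives dry = false.
Now (dry) is unsatisfied and unit — conflict.
So every satisfying assignment has mid = False.

False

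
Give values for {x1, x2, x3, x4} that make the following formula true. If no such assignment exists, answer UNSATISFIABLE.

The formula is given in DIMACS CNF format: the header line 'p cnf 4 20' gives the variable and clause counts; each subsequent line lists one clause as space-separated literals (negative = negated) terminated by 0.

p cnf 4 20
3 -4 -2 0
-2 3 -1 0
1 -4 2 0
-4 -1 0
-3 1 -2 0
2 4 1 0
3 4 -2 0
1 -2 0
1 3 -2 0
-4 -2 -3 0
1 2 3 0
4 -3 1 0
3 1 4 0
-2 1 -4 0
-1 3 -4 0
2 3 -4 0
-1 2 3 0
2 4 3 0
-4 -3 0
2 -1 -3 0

Case x4 = False:
Case x2 = True:
The clause (x3) is unit, so x3 = True.
The clause (x1) is unit, so x1 = True.
All clauses are satisfied.

x1=True,  x2=True,  x3=True,  x4=False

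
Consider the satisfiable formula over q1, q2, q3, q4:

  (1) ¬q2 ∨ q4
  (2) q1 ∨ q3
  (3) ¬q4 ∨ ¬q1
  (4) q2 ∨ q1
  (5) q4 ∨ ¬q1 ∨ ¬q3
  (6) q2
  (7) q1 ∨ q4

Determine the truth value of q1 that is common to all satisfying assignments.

Suppose q1 = True.
From the singleton clause (¬q4), q4 = False.
From the singleton clause (¬q2), q2 = False.
Now (q2) is unsatisfied and unit — conflict.
So every satisfying assignment has q1 = False.

False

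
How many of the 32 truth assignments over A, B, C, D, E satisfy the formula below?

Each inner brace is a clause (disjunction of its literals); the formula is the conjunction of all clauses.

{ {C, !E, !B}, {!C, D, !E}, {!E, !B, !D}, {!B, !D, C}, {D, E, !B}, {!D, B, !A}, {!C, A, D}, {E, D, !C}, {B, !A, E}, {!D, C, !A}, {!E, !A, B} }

8

There are 2^5 = 32 truth assignments over (A, B, C, D, E).
Split on A. With A = true, the clauses containing A are satisfied and !A drops from the rest; 1 of the 2^4 = 16 assignments to the other variables satisfy what remains.
With A = false, by the same count on the reduced clause set, 7 assignments work.
Total: 1 + 7 = 8.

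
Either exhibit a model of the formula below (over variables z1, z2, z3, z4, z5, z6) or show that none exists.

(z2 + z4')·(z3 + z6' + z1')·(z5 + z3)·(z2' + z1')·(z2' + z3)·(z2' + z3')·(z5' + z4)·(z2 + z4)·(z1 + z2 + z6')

Case z2 = 1:
Unit clause (z1') forces z1 = 0.
Unit clause (z3) forces z3 = 1.
Now (z3') is unsatisfied and unit — conflict.
So z2 must be the other value — set z2 = 0.
Unit clause (z4') forces z4 = 0.
Now (z4) is unsatisfied and unit — conflict.
Either choice for z2 ends in contradiction.

UNSATISFIABLE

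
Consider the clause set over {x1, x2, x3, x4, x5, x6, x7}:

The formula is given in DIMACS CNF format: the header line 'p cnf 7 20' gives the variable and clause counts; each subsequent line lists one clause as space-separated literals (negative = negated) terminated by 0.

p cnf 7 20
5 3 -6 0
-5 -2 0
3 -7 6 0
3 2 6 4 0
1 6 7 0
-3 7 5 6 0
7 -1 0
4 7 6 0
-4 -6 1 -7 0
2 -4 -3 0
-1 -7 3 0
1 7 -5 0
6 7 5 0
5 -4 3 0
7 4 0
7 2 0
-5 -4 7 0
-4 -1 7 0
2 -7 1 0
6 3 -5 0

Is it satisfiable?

Branch on x5: set x5 = False.
Branch on x3: set x3 = True.
Branch on x7: set x7 = True.
Branch on x2: set x2 = True.
Branch on x4: set x4 = True.
Branch on x6: set x6 = True.
Unit clause (x1) forces x1 = True.
All clauses are satisfied.
A satisfying assignment: x1=True,  x2=True,  x3=True,  x4=True,  x5=False,  x6=True,  x7=True.

Yes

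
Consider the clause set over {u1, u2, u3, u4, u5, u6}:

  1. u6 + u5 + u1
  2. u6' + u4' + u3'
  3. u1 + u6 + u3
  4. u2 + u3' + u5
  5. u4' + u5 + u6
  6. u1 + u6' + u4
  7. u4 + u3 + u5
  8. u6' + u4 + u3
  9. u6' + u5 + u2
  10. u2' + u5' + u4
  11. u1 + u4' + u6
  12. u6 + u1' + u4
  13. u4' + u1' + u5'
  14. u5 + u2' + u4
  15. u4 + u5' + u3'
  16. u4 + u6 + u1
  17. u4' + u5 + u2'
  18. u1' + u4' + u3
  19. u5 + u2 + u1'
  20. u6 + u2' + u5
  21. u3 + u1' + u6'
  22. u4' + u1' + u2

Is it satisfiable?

Satisfiable

Branch on u6: set u6 = 1.
Branch on u4: set u4 = 1.
From the singleton clause (u3'), u3 = 0.
From the singleton clause (u1'), u1 = 0.
Branch on u5: set u5 = 1.
Every clause is now satisfied; u2 is unconstrained.
A satisfying assignment: u1: 0, u2: 0, u3: 0, u4: 1, u5: 1, u6: 1.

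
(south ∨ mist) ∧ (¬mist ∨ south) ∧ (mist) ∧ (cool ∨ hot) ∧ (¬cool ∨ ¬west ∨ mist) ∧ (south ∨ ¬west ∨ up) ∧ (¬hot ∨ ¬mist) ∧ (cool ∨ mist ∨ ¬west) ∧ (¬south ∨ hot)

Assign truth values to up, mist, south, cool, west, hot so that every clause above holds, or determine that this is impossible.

UNSATISFIABLE

From the singleton clause (mist), mist = True.
From the singleton clause (south), south = True.
From the singleton clause (¬hot), hot = False.
But (hot) is also a unit clause — contradiction.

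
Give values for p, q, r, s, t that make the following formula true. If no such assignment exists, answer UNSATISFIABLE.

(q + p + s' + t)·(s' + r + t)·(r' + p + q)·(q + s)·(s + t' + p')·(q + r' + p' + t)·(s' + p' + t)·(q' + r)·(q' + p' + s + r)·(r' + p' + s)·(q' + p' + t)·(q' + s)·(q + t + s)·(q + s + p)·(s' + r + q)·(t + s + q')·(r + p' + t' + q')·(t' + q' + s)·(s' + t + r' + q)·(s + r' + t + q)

Branch on q: set q = 1.
(r) alone gives r = 1.
(s) alone gives s = 1.
Branch on p: set p = 1.
(t) alone gives t = 1.
This assignment satisfies each clause.

p: 1; q: 1; r: 1; s: 1; t: 1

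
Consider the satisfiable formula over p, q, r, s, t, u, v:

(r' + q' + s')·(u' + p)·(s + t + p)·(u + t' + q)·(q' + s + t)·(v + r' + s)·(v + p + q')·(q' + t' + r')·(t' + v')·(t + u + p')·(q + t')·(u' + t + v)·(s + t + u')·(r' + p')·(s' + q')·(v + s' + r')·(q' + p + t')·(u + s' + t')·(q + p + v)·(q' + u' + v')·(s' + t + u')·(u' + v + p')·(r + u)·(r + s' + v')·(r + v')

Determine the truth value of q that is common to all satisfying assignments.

False

Suppose q = 1.
From the singleton clause (s'), s = 0.
From the singleton clause (t), t = 1.
From the singleton clause (r'), r = 0.
From the singleton clause (v'), v = 0.
From the singleton clause (p), p = 1.
From the singleton clause (u'), u = 0.
Now (u) is unsatisfied and unit — conflict.
So every satisfying assignment has q = False.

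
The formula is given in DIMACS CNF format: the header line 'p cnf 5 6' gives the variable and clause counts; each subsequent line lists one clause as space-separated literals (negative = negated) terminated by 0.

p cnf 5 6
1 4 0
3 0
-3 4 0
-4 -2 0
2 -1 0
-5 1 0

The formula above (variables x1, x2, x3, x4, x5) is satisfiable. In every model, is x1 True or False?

Suppose x1 = True.
From the singleton clause (x3), x3 = True.
From the singleton clause (x4), x4 = True.
From the singleton clause (¬x2), x2 = False.
That conflicts with the unit clause (x2).
So every satisfying assignment has x1 = False.

False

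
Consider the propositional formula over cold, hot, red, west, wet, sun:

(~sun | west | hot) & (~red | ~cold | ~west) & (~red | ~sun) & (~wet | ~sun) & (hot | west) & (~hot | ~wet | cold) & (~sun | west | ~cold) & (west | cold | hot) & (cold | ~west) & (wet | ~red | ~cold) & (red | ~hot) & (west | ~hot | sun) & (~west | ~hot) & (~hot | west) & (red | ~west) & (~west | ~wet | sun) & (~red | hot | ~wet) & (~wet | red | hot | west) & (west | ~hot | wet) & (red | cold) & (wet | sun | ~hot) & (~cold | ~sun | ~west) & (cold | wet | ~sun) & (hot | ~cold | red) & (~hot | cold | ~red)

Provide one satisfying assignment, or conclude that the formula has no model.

Try red = 0.
Unit clause (~hot) forces hot = 0.
Unit clause (west) forces west = 1.
Now (~west) is unsatisfied and unit — conflict.
That branch fails; take red = 1 instead.
Unit clause (~sun) forces sun = 0.
Try cold = 0.
Unit clause (~west) forces west = 0.
Unit clause (hot) forces hot = 1.
Now (~hot) is unsatisfied and unit — conflict.
That branch fails; take cold = 1 instead.
Unit clause (~west) forces west = 0.
Unit clause (hot) forces hot = 1.
Now (~hot) is unsatisfied and unit — conflict.
Both values of cold lead to a conflict.
Both values of red lead to a conflict.

UNSATISFIABLE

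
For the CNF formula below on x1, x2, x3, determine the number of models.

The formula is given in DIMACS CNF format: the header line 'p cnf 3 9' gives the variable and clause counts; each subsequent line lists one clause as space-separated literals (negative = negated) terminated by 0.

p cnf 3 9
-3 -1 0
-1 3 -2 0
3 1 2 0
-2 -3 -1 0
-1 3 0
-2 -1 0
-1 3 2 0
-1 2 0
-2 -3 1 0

2

There are 2^3 = 8 truth assignments over (x1, x2, x3).
Split on x2. With x2 = True, the clauses containing x2 are satisfied and ¬x2 drops from the rest; 1 of the 2^2 = 4 assignments to the other variables satisfy what remains.
With x2 = False, by the same count on the reduced clause set, 1 assignment works.
(One model: x1=F, x2=F, x3=T.)
Total: 1 + 1 = 2.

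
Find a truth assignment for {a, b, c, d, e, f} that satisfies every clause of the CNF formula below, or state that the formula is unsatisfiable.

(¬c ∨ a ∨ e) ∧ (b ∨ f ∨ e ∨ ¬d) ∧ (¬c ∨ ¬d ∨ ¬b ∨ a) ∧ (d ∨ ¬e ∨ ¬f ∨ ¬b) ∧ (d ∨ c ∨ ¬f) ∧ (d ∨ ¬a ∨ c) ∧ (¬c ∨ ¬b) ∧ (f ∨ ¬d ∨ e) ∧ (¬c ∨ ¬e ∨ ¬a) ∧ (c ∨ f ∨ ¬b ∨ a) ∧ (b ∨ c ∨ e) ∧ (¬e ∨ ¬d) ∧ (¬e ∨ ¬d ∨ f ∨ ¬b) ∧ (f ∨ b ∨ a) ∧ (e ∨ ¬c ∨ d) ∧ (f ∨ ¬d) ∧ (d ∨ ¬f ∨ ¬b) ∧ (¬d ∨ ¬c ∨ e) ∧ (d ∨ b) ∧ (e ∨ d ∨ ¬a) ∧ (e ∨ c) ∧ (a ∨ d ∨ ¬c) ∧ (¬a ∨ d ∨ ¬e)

UNSATISFIABLE

Case c = False:
The clause (e) is unit, so e = True.
The clause (¬d) is unit, so d = False.
The clause (¬f) is unit, so f = False.
The clause (¬a) is unit, so a = False.
The clause (¬b) is unit, so b = False.
Now (b) is unsatisfied and unit — conflict.
So c must be the other value — set c = True.
The clause (¬b) is unit, so b = False.
The clause (d) is unit, so d = True.
The clause (¬e) is unit, so e = False.
Now (e) is unsatisfied and unit — conflict.
Either choice for c ends in contradiction.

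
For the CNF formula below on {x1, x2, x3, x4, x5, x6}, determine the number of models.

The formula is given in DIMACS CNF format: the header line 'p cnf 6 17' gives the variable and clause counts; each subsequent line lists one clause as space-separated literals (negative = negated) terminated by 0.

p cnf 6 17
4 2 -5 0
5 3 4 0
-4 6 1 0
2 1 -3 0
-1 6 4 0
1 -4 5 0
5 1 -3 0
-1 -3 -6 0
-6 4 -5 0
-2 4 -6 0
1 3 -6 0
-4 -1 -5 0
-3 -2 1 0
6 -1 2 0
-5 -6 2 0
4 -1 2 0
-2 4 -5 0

4

There are 2^6 = 64 truth assignments over (x1, x2, x3, x4, x5, x6).
Split on x6. With x6 = True, the clauses containing x6 are satisfied and ¬x6 drops from the rest; 2 of the 2^5 = 32 assignments to the other variables satisfy what remains.
With x6 = False, by the same count on the reduced clause set, 2 assignments work.
(One model: x1=T, x2=F, x3=F, x4=T, x5=F, x6=T.)
Total: 2 + 2 = 4.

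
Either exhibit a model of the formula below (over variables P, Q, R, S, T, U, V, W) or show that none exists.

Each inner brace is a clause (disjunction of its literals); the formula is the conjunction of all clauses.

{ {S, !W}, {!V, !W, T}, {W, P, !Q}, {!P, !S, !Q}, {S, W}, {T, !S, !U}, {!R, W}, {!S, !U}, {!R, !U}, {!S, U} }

UNSATISFIABLE

Case S = true:
The clause (!U) is unit, so U = false.
That conflicts with the unit clause (U).
So S must be the other value — set S = false.
The clause (!W) is unit, so W = false.
That conflicts with the unit clause (W).
Either choice for S ends in contradiction.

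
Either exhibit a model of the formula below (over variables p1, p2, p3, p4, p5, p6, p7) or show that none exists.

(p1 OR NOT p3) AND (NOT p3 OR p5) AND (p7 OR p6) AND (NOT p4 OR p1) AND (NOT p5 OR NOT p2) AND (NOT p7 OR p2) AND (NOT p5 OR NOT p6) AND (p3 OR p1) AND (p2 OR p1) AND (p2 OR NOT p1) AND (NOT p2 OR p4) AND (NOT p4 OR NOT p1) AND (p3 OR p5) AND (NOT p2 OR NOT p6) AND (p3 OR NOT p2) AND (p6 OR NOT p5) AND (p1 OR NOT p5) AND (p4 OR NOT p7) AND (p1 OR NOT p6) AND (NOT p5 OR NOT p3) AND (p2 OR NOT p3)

UNSATISFIABLE

Suppose p1 = true.
The clause (p2) is unit, so p2 = true.
The clause (NOT p5) is unit, so p5 = false.
The clause (NOT p3) is unit, so p3 = false.
Now (p3) is unsatisfied and unit — conflict.
That branch fails; take p1 = false instead.
The clause (NOT p3) is unit, so p3 = false.
Now (p3) is unsatisfied and unit — conflict.
Neither p1 = true nor p1 = false works.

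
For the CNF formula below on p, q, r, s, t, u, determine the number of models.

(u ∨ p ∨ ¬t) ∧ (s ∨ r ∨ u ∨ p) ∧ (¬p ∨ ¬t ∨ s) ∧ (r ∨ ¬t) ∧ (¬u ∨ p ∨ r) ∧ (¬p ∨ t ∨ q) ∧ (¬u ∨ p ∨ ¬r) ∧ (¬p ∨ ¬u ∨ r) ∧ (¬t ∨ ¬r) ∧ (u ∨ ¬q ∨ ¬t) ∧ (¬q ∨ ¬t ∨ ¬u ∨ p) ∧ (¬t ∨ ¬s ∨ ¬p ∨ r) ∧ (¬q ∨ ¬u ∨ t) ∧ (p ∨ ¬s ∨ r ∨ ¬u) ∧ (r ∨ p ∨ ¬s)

There are 2^6 = 64 truth assignments over (p, q, r, s, t, u).
Split on p. With p = True, the clauses containing p are satisfied and ¬p drops from the rest; 4 of the 2^5 = 32 assignments to the other variables satisfy what remains.
With p = False, by the same count on the reduced clause set, 4 assignments work.
Total: 4 + 4 = 8.

8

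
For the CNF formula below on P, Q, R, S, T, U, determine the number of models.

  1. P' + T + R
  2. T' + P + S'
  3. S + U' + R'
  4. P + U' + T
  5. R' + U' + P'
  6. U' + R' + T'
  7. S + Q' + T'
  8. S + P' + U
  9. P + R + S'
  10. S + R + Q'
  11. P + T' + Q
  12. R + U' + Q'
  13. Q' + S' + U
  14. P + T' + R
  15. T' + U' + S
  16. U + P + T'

8

There are 2^6 = 64 truth assignments over (P, Q, R, S, T, U).
Split on P. With P = 1, the clauses containing P are satisfied and P' drops from the rest; 4 of the 2^5 = 32 assignments to the other variables satisfy what remains.
With P = 0, by the same count on the reduced clause set, 4 assignments work.
(One model: P=F, Q=F, R=F, S=F, T=F, U=F.)
Total: 4 + 4 = 8.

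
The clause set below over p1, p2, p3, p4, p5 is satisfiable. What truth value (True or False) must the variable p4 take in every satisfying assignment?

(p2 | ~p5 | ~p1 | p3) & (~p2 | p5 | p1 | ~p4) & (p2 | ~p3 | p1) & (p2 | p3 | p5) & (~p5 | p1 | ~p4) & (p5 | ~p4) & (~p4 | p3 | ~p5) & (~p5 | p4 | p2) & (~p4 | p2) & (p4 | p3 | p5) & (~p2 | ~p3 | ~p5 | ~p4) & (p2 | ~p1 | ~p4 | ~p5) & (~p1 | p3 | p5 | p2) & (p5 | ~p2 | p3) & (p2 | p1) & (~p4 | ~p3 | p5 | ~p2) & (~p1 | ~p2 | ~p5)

Suppose p4 = 1.
Unit clause (p5) forces p5 = 1.
Unit clause (p1) forces p1 = 1.
Unit clause (p3) forces p3 = 1.
Unit clause (p2) forces p2 = 1.
But (~p2) is also a unit clause — contradiction.
So every satisfying assignment has p4 = False.

False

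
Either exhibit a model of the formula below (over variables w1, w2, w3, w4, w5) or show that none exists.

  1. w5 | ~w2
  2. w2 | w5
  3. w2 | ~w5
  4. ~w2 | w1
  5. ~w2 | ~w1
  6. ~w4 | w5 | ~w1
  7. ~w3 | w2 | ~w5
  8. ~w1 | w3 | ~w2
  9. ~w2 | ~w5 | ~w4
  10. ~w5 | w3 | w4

UNSATISFIABLE

Try w5 = 1.
From the singleton clause (w2), w2 = 1.
From the singleton clause (w1), w1 = 1.
That conflicts with the unit clause (~w1).
So w5 must be the other value — set w5 = 0.
From the singleton clause (~w2), w2 = 0.
That conflicts with the unit clause (w2).
Either choice for w5 ends in contradiction.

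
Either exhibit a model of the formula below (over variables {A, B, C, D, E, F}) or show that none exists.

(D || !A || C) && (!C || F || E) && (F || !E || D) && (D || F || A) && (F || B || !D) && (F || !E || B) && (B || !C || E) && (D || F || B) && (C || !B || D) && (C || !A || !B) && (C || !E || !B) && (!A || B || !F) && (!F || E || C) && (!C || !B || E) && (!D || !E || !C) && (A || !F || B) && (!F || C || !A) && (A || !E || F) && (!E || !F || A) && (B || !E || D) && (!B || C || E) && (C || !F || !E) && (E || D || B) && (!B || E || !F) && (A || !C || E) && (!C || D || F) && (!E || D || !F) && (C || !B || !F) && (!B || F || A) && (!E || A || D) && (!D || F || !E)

UNSATISFIABLE

Suppose D = true.
Suppose F = true.
Suppose A = false.
The clause (B) is unit, so B = true.
The clause (!E) is unit, so E = false.
But (E) is also a unit clause — contradiction.
Undo A and try A = true.
The clause (B) is unit, so B = true.
The clause (C) is unit, so C = true.
The clause (E) is unit, so E = true.
But (!E) is also a unit clause — contradiction.
Neither A = true nor A = false works.
Undo F and try F = false.
The clause (B) is unit, so B = true.
The clause (A) is unit, so A = true.
The clause (C) is unit, so C = true.
The clause (E) is unit, so E = true.
But (!E) is also a unit clause — contradiction.
Neither F = true nor F = false works.
Undo D and try D = false.
Suppose A = false.
The clause (F) is unit, so F = true.
The clause (B) is unit, so B = true.
The clause (C) is unit, so C = true.
The clause (E) is unit, so E = true.
But (!E) is also a unit clause — contradiction.
Undo A and try A = true.
The clause (C) is unit, so C = true.
The clause (F) is unit, so F = true.
The clause (B) is unit, so B = true.
The clause (E) is unit, so E = true.
But (!E) is also a unit clause — contradiction.
Neither A = true nor A = false works.
Neither D = true nor D = false works.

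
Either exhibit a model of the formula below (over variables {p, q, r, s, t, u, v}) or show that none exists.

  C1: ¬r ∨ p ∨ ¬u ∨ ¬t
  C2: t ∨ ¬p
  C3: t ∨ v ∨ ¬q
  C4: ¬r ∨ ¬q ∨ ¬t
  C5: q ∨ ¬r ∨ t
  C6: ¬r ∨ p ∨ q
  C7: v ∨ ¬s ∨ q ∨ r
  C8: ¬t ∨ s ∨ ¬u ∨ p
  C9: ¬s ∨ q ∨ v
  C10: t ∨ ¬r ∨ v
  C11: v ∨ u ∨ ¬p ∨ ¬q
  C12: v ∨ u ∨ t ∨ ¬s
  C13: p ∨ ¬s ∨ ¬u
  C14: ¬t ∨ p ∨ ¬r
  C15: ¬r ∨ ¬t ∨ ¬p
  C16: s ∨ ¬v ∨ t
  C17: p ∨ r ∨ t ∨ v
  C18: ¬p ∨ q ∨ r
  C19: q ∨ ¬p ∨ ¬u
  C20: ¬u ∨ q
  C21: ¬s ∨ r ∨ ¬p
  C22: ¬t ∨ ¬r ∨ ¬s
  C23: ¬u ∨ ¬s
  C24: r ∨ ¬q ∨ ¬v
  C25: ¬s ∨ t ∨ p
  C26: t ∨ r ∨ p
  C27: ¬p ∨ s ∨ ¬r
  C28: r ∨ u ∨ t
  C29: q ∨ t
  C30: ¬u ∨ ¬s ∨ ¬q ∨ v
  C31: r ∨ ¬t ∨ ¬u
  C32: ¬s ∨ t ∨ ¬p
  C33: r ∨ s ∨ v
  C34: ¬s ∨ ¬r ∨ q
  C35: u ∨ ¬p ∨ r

p=False; q=True; r=False; s=True; t=True; u=False; v=False

Branch on t: set t = True.
Branch on r: set r = False.
The clause (¬u) is unit, so u = False.
The clause (¬p) is unit, so p = False.
Branch on q: set q = True.
The clause (¬v) is unit, so v = False.
The clause (s) is unit, so s = True.
This assignment satisfies each clause.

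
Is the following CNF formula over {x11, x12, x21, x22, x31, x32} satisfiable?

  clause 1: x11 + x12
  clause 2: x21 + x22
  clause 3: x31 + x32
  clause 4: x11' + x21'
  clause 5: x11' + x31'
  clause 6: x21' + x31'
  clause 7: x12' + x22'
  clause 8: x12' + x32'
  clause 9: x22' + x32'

Try x11 = 1.
Unit clause (x21') forces x21 = 0.
Unit clause (x22) forces x22 = 1.
Unit clause (x31') forces x31 = 0.
Unit clause (x32) forces x32 = 1.
That conflicts with the unit clause (x32').
Undo x11 and try x11 = 0.
Unit clause (x12) forces x12 = 1.
Unit clause (x22') forces x22 = 0.
Unit clause (x21) forces x21 = 1.
Unit clause (x31') forces x31 = 0.
Unit clause (x32) forces x32 = 1.
That conflicts with the unit clause (x32').
Neither x11 = 1 nor x11 = 0 works.
No assignment satisfies every clause.

No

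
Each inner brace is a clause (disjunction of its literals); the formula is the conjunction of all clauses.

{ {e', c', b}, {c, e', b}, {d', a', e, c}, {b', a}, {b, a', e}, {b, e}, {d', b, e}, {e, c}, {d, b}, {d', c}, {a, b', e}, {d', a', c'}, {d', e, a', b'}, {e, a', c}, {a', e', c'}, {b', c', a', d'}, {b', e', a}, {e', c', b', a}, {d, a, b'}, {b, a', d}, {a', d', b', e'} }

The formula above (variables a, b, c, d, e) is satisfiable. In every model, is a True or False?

Suppose a = 0.
(b') alone gives b = 0.
(e) alone gives e = 1.
(c') alone gives c = 0.
Now (c) is unsatisfied and unit — conflict.
So every satisfying assignment has a = True.

True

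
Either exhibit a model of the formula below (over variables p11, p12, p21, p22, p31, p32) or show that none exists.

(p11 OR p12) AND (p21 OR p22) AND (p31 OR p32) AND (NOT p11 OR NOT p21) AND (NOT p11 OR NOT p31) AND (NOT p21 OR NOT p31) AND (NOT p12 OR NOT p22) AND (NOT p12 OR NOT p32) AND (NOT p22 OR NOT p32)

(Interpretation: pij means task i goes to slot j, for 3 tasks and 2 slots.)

Case p11 = true:
From the singleton clause (NOT p21), p21 = false.
From the singleton clause (p22), p22 = true.
From the singleton clause (NOT p31), p31 = false.
From the singleton clause (p32), p32 = true.
Now (NOT p32) is unsatisfied and unit — conflict.
So p11 must be the other value — set p11 = false.
From the singleton clause (p12), p12 = true.
From the singleton clause (NOT p22), p22 = false.
From the singleton clause (p21), p21 = true.
From the singleton clause (NOT p31), p31 = false.
From the singleton clause (p32), p32 = true.
Now (NOT p32) is unsatisfied and unit — conflict.
Neither p11 = true nor p11 = false works.

UNSATISFIABLE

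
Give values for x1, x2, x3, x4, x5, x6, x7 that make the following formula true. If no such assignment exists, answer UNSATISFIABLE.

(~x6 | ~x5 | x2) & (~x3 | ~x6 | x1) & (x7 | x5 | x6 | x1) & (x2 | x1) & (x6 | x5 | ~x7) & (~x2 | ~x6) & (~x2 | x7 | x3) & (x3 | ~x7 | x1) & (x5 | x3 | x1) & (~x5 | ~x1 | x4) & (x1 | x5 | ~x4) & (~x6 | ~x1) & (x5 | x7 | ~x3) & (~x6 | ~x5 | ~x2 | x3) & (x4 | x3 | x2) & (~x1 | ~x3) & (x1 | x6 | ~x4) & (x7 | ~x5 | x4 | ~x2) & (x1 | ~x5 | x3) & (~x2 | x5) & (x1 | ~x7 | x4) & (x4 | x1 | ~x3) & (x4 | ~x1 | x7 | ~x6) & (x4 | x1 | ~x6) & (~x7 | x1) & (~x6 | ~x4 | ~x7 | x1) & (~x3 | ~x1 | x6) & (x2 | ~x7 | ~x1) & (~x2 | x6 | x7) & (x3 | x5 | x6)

Suppose x2 = 0.
The clause (x1) is unit, so x1 = 1.
The clause (~x6) is unit, so x6 = 0.
The clause (~x3) is unit, so x3 = 0.
The clause (x4) is unit, so x4 = 1.
The clause (~x7) is unit, so x7 = 0.
The clause (x5) is unit, so x5 = 1.
Every clause now holds.

x1 ↦ 1; x2 ↦ 0; x3 ↦ 0; x4 ↦ 1; x5 ↦ 1; x6 ↦ 0; x7 ↦ 0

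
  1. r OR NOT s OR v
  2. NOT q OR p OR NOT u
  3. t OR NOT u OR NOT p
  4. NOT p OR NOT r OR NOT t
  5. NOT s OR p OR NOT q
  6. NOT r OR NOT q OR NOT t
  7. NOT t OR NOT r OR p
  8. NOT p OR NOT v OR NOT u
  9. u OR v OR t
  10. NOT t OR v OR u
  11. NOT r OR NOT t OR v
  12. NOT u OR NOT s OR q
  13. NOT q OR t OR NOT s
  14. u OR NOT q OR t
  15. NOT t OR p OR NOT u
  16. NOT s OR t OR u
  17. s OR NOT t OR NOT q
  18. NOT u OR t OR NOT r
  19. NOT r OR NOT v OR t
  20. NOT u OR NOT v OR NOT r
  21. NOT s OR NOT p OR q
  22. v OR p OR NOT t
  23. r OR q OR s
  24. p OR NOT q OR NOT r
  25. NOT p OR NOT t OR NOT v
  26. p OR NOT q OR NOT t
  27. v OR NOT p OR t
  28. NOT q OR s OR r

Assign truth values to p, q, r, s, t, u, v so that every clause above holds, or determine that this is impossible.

Branch on r: set r = false.
Branch on s: set s = true.
The clause (v) is unit, so v = true.
Branch on p: set p = false.
The clause (NOT q) is unit, so q = false.
The clause (NOT u) is unit, so u = false.
The clause (t) is unit, so t = true.
All clauses are satisfied.

p: false, q: false, r: false, s: true, t: true, u: false, v: true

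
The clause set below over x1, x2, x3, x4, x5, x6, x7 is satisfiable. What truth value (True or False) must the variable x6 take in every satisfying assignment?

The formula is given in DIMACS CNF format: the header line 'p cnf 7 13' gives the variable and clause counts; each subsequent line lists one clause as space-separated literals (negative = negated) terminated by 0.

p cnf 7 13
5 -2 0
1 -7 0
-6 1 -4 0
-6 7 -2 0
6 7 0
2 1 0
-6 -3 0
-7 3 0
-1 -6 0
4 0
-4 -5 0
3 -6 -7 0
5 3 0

Suppose x6 = True.
From the singleton clause (¬x3), x3 = False.
From the singleton clause (¬x7), x7 = False.
From the singleton clause (¬x2), x2 = False.
From the singleton clause (x1), x1 = True.
That conflicts with the unit clause (¬x1).
So every satisfying assignment has x6 = False.

False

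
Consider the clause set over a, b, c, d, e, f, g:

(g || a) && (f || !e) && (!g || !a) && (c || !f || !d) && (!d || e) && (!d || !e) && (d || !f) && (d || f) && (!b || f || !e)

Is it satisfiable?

No

Suppose g = true.
Unit clause (!a) forces a = false.
Suppose f = true.
Unit clause (d) forces d = true.
Unit clause (c) forces c = true.
Unit clause (e) forces e = true.
But (!e) is also a unit clause — contradiction.
Backtrack on f: now try f = false.
Unit clause (!e) forces e = false.
Unit clause (!d) forces d = false.
But (d) is also a unit clause — contradiction.
Neither f = true nor f = false works.
Backtrack on g: now try g = false.
Unit clause (a) forces a = true.
Suppose f = true.
Unit clause (d) forces d = true.
Unit clause (c) forces c = true.
Unit clause (e) forces e = true.
But (!e) is also a unit clause — contradiction.
Backtrack on f: now try f = false.
Unit clause (!e) forces e = false.
Unit clause (!d) forces d = false.
But (d) is also a unit clause — contradiction.
Neither f = true nor f = false works.
Neither g = true nor g = false works.
No assignment satisfies every clause.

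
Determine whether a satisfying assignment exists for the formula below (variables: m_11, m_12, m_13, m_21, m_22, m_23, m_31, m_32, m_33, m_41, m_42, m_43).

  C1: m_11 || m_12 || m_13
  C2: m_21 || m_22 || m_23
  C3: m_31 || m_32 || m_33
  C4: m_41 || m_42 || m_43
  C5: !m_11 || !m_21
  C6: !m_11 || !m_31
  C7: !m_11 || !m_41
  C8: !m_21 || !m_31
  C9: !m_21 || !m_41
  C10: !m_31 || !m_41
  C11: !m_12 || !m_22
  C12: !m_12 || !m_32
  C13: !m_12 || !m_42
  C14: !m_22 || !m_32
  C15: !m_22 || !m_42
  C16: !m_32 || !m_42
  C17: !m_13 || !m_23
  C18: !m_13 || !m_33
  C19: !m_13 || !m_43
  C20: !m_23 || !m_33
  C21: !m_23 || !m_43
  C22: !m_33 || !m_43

Suppose m_11 = false.
Suppose m_12 = true.
From the singleton clause (!m_22), m_22 = false.
From the singleton clause (!m_32), m_32 = false.
From the singleton clause (!m_42), m_42 = false.
Suppose m_21 = true.
From the singleton clause (!m_31), m_31 = false.
From the singleton clause (m_33), m_33 = true.
From the singleton clause (!m_41), m_41 = false.
From the singleton clause (m_43), m_43 = true.
Now (!m_43) is unsatisfied and unit — conflict.
Backtrack on m_21: now try m_21 = false.
From the singleton clause (m_23), m_23 = true.
From the singleton clause (!m_13), m_13 = false.
From the singleton clause (!m_33), m_33 = false.
From the singleton clause (m_31), m_31 = true.
From the singleton clause (!m_41), m_41 = false.
From the singleton clause (m_43), m_43 = true.
Now (!m_43) is unsatisfied and unit — conflict.
Neither m_21 = true nor m_21 = false works.
Backtrack on m_12: now try m_12 = false.
From the singleton clause (m_13), m_13 = true.
From the singleton clause (!m_23), m_23 = false.
From the singleton clause (!m_33), m_33 = false.
From the singleton clause (!m_43), m_43 = false.
Suppose m_21 = true.
From the singleton clause (!m_31), m_31 = false.
From the singleton clause (m_32), m_32 = true.
From the singleton clause (!m_41), m_41 = false.
From the singleton clause (m_42), m_42 = true.
Now (!m_42) is unsatisfied and unit — conflict.
Backtrack on m_21: now try m_21 = false.
From the singleton clause (m_22), m_22 = true.
From the singleton clause (!m_32), m_32 = false.
From the singleton clause (m_31), m_31 = true.
From the singleton clause (!m_41), m_41 = false.
From the singleton clause (m_42), m_42 = true.
Now (!m_42) is unsatisfied and unit — conflict.
Neither m_21 = true nor m_21 = false works.
Neither m_12 = true nor m_12 = false works.
Backtrack on m_11: now try m_11 = true.
From the singleton clause (!m_21), m_21 = false.
From the singleton clause (!m_31), m_31 = false.
From the singleton clause (!m_41), m_41 = false.
Suppose m_22 = true.
From the singleton clause (!m_12), m_12 = false.
From the singleton clause (!m_32), m_32 = false.
From the singleton clause (m_33), m_33 = true.
From the singleton clause (!m_42), m_42 = false.
From the singleton clause (m_43), m_43 = true.
Now (!m_43) is unsatisfied and unit — conflict.
Backtrack on m_22: now try m_22 = false.
From the singleton clause (m_23), m_23 = true.
From the singleton clause (!m_13), m_13 = false.
From the singleton clause (!m_33), m_33 = false.
From the singleton clause (m_32), m_32 = true.
From the singleton clause (!m_12), m_12 = false.
From the singleton clause (!m_42), m_42 = false.
From the singleton clause (m_43), m_43 = true.
Now (!m_43) is unsatisfied and unit — conflict.
Neither m_22 = true nor m_22 = false works.
Neither m_11 = true nor m_11 = false works.
No assignment satisfies every clause.

Unsatisfiable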